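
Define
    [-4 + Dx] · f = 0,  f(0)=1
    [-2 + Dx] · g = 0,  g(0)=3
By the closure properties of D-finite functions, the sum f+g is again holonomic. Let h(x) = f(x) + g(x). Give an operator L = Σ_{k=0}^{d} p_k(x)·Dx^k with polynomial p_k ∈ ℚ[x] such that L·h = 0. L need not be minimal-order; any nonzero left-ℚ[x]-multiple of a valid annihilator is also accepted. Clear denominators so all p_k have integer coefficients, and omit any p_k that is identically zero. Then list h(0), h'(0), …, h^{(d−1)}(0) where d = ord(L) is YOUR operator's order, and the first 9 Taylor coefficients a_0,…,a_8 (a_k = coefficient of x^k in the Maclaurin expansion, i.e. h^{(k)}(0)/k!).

f: a_k = 1, 4, 8, 32/3, 32/3, 128/15, 256/45, 1024/315, 512/315, …
g: a_k = 3, 6, 6, 4, 2, 4/5, 4/15, 8/105, 2/105, …
h₀=f+g: left-lcm gives L₀, ord ≤ 2.
L = 8 - 6·Dx + Dx^2  (order 2).
h: a_k = 4, 10, 14, 44/3, 38/3, 28/3, 268/45, 1048/315, 74/45, …
ICs: h(0) = 4, h′(0) = 10.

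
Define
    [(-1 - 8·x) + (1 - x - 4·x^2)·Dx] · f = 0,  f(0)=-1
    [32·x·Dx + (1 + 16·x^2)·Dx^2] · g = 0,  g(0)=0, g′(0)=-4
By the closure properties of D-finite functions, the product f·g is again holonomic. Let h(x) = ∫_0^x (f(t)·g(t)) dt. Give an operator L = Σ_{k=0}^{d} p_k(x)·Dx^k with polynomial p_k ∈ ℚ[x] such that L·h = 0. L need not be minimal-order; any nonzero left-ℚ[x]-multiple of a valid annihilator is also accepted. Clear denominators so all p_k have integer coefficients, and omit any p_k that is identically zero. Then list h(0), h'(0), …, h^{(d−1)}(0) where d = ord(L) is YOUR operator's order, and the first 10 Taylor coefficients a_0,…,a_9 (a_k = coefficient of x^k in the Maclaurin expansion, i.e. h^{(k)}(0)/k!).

f: a_k = -1, -1, -5, -9, -29, -65, -181, -441, -1165, -2929, …
g: a_k = 0, -4, 0, 64/3, 0, -1024/5, 0, 16384/7, 0, -262144/9, …
Product ⇒ symmetric product L₀, ord ≤ 2.
∫: right-multiply L₀ by Dx.
L = (8 + 32·x + 384·x^2)·Dx + (2 - 16·x + 64·x^2 + 384·x^3)·Dx^2 + (-1 + x - 12·x^2 + 16·x^3 + 64·x^4)·Dx^3  (order 3).
h: a_k = 0, 0, 2, 4/3, -1/3, 44/15, 1606/45, 1364/35, -6359/42, -12604/945, …
ICs: h(0) = 0, h′(0) = 0, h′′(0) = 4.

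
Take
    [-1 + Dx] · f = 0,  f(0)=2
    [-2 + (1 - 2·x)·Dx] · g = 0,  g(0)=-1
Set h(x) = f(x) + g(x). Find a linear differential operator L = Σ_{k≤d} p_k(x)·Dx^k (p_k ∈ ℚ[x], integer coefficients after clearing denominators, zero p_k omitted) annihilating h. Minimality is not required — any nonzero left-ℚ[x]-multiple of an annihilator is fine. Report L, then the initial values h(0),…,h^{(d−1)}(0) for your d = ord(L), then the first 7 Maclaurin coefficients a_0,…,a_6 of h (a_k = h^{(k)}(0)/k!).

L = (6 + 4·x) + (-7 - 4·x + 4·x^2)·Dx + (1 - 4·x^2)·Dx^2  (order 2).
h: a_k = 1, 0, -3, -23/3, -191/12, -1919/60, -23039/360, …
ICs: h(0) = 1, h′(0) = 0.

f: a_k = 2, 2, 1, 1/3, 1/12, 1/60, 1/360, …
g: a_k = -1, -2, -4, -8, -16, -32, -64, …
Weyl lclm of L_f,L_g ⇒ L₀ (ord ≤ 2).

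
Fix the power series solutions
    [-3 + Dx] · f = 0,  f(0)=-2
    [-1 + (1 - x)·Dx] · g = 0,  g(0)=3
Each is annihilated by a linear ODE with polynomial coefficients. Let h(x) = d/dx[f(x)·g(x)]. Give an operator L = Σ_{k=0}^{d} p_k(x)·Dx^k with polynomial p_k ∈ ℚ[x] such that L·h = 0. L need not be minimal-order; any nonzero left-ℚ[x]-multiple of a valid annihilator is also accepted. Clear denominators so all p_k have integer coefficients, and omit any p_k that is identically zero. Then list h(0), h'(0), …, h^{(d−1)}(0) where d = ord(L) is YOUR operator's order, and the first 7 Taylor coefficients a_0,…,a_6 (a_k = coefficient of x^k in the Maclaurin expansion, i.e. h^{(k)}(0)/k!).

f: a_k = -2, -6, -9, -9, -27/4, -81/20, -81/40, …
g: a_k = 3, 3, 3, 3, 3, 3, 3, …
Sym-product of L_f,L_g gives L₀ (≤ ord 1).
Differentiate: ansatz ord ≤ ord L₀ ⇒ L.
L = (17 - 24·x + 9·x^2) + (-4 + 7·x - 3·x^2)·Dx  (order 1).
h: a_k = -24, -102, -234, -393, -552, -13977/20, -16671/20, …
ICs: h(0) = -24.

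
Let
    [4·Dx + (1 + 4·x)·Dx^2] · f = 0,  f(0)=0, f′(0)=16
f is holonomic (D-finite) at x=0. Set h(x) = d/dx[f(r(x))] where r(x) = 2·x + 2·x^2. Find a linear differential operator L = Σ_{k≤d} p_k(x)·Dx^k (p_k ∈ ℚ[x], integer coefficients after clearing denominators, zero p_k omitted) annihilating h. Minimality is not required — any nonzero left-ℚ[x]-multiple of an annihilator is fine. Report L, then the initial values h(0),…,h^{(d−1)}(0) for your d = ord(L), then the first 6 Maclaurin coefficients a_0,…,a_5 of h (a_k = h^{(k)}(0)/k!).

f: a_k = 0, 16, -32, 256/3, -256, 4096/5, …
Change of var in L_f (x↦r) gives L₀.
h₀' ⇒ L via d/dx closure of L₀.
L = (6 + 16·x + 16·x^2) + (1 + 10·x + 24·x^2 + 16·x^3)·Dx  (order 1).
h: a_k = 32, -192, 1280, -8704, 59392, -405504, …
ICs: h(0) = 32.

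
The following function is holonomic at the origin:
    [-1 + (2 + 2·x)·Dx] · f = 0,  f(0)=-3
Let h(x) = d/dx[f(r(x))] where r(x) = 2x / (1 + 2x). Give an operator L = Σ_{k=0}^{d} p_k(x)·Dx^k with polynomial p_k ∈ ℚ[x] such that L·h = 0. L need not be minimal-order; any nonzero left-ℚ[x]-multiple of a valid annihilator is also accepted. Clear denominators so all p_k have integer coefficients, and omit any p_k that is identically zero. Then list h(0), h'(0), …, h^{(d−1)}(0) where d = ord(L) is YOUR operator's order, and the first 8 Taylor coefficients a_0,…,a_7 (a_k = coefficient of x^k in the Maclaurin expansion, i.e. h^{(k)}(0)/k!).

L = (-5 - 16·x) + (-1 - 6·x - 8·x^2)·Dx  (order 1).
h: a_k = -3, 15, -117/2, 423/2, -5985/8, 21177/8, -151305/16, 547383/16, …
ICs: h(0) = -3.

f: a_k = -3, -3/2, 3/8, -3/16, 15/128, -21/256, 63/1024, -99/2048, …
Substitute x→r, Dx→(1/r')Dx; clear ⇒ L₀.
h=h₀': d/dx-closure on L₀ ⇒ L.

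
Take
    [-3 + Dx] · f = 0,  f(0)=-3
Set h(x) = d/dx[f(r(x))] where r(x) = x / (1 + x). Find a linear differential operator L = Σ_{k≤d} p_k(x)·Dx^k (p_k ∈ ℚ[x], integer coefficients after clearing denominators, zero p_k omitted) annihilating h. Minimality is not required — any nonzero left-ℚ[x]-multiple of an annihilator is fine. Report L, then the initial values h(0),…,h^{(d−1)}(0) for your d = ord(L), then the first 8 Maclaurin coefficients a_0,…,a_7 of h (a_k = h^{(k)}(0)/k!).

L = (1 - 2·x) + (-1 - 2·x - x^2)·Dx  (order 1).
h: a_k = -9, -9, 27/2, -9/2, -63/8, 621/40, -1233/80, 4869/560, …
ICs: h(0) = -9.

f: a_k = -3, -9, -27/2, -27/2, -81/8, -243/40, -243/80, -729/560, …
Change of var in L_f (x↦r) gives L₀.
h=h₀': d/dx-closure on L₀ ⇒ L.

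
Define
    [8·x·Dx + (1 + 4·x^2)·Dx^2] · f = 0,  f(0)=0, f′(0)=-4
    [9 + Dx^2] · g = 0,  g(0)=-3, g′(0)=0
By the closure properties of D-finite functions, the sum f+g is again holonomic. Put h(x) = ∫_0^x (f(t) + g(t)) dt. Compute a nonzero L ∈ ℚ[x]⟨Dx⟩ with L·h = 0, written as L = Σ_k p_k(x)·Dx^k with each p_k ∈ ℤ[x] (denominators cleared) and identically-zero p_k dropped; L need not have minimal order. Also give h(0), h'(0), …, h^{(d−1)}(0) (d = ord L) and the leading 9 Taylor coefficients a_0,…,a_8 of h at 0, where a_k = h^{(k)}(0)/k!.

f: a_k = 0, -4, 0, 16/3, 0, -64/5, 0, 256/7, 0, …
g: a_k = -3, 0, 27/2, 0, -81/8, 0, 243/80, 0, -2187/4480, …
L₀ := lclm(L_f,L_g); ord L₀ ≤ 2+2.
Integrate: L := L₀·Dx.
L = (-2808·x + 19008·x^3 + 10368·x^5)·Dx^2 + (9 + 1548·x^2 + 7344·x^4 + 5184·x^6)·Dx^3 + (-312·x + 2112·x^3 + 1152·x^5)·Dx^4 + (1 + 172·x^2 + 816·x^4 + 576·x^6)·Dx^5  (order 5).
h: a_k = 0, -3, -2, 9/2, 4/3, -81/40, -32/15, 243/560, 32/7, …
ICs: h(0) = 0, h′(0) = -3, h′′(0) = -4, h′′′(0) = 27, h′′′′(0) = 32.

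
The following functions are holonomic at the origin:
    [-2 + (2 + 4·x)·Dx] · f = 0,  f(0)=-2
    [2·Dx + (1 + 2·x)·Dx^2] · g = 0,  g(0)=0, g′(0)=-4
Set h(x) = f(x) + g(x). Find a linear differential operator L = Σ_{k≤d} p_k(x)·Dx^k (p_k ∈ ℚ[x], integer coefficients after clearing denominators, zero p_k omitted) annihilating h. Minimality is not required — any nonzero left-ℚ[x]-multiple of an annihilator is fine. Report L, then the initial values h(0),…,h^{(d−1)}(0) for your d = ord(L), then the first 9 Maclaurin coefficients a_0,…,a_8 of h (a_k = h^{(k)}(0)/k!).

f: a_k = -2, -2, 1, -1, 5/4, -7/4, 21/8, -33/8, 429/64, …
g: a_k = 0, -4, 4, -16/3, 8, -64/5, 64/3, -256/7, 64, …
Sum ⇒ L₀ = lclm(L_f,L_g) in ℚ(x)⟨Dx⟩.
L = 2·Dx + (5 + 10·x)·Dx^2 + (1 + 4·x + 4·x^2)·Dx^3  (order 3).
h: a_k = -2, -6, 5, -19/3, 37/4, -291/20, 575/24, -2279/56, 4525/64, …
ICs: h(0) = -2, h′(0) = -6, h′′(0) = 10.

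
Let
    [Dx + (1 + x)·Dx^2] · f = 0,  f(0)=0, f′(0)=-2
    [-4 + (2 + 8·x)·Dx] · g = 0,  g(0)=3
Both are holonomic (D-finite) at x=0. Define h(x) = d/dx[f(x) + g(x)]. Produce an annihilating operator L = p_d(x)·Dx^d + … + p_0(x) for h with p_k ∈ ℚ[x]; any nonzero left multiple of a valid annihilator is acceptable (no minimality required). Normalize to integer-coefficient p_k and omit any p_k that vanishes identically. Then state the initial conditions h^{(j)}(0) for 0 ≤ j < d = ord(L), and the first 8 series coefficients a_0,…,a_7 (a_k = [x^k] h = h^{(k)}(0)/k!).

L = (-8 + 4·x) + (-10 - 8·x + 20·x^2)·Dx + (-1 - 3·x + 6·x^2 + 8·x^3)·Dx^2  (order 2).
h: a_k = 4, -10, 34, -118, 418, -1510, 5542, -20590, …
ICs: h(0) = 4, h′(0) = -10.

f: a_k = 0, -2, 1, -2/3, 1/2, -2/5, 1/3, -2/7, …
g: a_k = 3, 6, -6, 12, -30, 84, -252, 792, …
Sum ⇒ L₀ = lclm(L_f,L_g) in ℚ(x)⟨Dx⟩.
h₀' ⇒ L via d/dx closure of L₀.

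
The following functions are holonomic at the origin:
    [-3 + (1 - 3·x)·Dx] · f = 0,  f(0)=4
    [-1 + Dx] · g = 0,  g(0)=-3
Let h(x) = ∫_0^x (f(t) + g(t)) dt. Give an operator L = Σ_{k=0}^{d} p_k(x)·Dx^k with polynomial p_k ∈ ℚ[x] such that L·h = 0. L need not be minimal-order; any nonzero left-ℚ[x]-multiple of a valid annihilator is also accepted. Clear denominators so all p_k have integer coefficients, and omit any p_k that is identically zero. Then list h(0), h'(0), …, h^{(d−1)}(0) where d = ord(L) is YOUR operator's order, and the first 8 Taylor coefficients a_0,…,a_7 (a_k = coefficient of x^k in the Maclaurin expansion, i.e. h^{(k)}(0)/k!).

f: a_k = 4, 12, 36, 108, 324, 972, 2916, 8748, …
g: a_k = -3, -3, -3/2, -1/2, -1/8, -1/40, -1/240, -1/1680, …
L₀ := lclm(L_f,L_g); ord L₀ ≤ 1+1.
Integrate: L := L₀·Dx.
L = (-15 - 9·x)·Dx + (17 + 6·x - 9·x^2)·Dx^2 + (-2 + 3·x + 9·x^2)·Dx^3  (order 3).
h: a_k = 0, 1, 9/2, 23/2, 215/8, 2591/40, 38879/240, 99977/240, …
ICs: h(0) = 0, h′(0) = 1, h′′(0) = 9.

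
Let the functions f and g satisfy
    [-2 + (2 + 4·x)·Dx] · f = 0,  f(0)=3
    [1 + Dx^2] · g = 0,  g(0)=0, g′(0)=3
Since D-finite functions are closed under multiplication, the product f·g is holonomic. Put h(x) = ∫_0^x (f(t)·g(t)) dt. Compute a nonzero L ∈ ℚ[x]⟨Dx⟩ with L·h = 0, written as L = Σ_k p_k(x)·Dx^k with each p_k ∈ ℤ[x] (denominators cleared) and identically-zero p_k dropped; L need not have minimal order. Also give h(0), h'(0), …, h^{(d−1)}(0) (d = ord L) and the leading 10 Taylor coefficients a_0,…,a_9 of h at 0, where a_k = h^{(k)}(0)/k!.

L = (4 + 4·x + 4·x^2)·Dx + (-2 - 4·x)·Dx^2 + (1 + 4·x + 4·x^2)·Dx^3  (order 3).
h: a_k = 0, 0, 9/2, 3, -3/2, 3/5, -4/5, 36/35, -191/140, 121/63, …
ICs: h(0) = 0, h′(0) = 0, h′′(0) = 9.

f: a_k = 3, 3, -3/2, 3/2, -15/8, 21/8, -63/16, 99/16, -1287/128, 2145/128, …
g: a_k = 0, 3, 0, -1/2, 0, 1/40, 0, -1/1680, 0, 1/120960, …
h₀=f·g: eliminate ⇒ L₀, order ≤ 1·2.
Integrate: L := L₀·Dx.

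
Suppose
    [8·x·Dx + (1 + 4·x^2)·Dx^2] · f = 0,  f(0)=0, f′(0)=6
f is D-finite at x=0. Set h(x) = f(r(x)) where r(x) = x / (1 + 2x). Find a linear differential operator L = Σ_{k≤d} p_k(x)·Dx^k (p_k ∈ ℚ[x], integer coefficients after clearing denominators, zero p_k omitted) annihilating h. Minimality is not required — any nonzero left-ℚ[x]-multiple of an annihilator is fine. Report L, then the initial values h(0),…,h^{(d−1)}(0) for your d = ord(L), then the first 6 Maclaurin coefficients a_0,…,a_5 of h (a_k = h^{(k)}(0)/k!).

f: a_k = 0, 6, 0, -8, 0, 96/5, …
Substitute x→r, Dx→(1/r')Dx; clear ⇒ L₀.
L = (4 + 16·x)·Dx + (1 + 4·x + 8·x^2)·Dx^2  (order 2).
h: a_k = 0, 6, -12, 16, 0, -384/5, …
ICs: h(0) = 0, h′(0) = 6.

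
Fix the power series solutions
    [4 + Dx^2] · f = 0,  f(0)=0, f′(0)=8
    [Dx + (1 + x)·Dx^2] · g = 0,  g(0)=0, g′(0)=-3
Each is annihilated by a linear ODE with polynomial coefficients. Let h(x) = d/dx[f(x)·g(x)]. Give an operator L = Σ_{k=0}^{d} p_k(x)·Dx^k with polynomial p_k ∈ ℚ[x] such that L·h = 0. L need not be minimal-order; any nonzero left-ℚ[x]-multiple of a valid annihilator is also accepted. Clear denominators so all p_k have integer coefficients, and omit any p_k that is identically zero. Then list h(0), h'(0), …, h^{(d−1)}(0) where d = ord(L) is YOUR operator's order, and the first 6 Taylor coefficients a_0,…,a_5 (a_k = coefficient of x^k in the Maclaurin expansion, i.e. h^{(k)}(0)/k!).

L = (-56 + 896·x + 4416·x^2 + 8064·x^3 + 7136·x^4 + 3072·x^5 + 512·x^6) + (72 + 776·x + 2080·x^2 + 2400·x^3 + 1280·x^4 + 256·x^5)·Dx + (70 + 824·x + 2780·x^2 + 4416·x^3 + 3664·x^4 + 1536·x^5 + 256·x^6)·Dx^2 + (18 + 194·x + 520·x^2 + 600·x^3 + 320·x^4 + 64·x^5)·Dx^3 + (21 + 150·x + 419·x^2 + 600·x^3 + 470·x^4 + 192·x^5 + 32·x^6)·Dx^4  (order 4).
h: a_k = 0, -48, 36, 32, -10, -16, …
ICs: h(0) = 0, h′(0) = -48, h′′(0) = 72, h′′′(0) = 192.

f: a_k = 0, 8, 0, -16/3, 0, 16/15, …
g: a_k = 0, -3, 3/2, -1, 3/4, -3/5, …
Product ⇒ symmetric product L₀, ord ≤ 4.
Differentiate: ansatz ord ≤ ord L₀ ⇒ L.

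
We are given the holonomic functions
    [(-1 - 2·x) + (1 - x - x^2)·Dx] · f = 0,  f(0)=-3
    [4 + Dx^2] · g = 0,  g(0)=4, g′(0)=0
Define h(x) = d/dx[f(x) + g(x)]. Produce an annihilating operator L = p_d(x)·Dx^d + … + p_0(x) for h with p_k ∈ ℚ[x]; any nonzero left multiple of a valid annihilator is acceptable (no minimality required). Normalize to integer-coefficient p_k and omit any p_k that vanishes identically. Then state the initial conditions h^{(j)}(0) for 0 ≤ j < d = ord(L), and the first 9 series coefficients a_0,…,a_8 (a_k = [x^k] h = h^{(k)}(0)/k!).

L = (272 + 704·x + 880·x^2 + 400·x^3 + 320·x^4 + 144·x^5 + 48·x^6) + (-44 - 52·x + 108·x^2 + 80·x^3 + 40·x^4 + 72·x^5 + 56·x^6 + 16·x^7)·Dx + (68 + 176·x + 220·x^2 + 100·x^3 + 80·x^4 + 36·x^5 + 12·x^6)·Dx^2 + (-11 - 13·x + 27·x^2 + 20·x^3 + 10·x^4 + 18·x^5 + 14·x^6 + 4·x^7)·Dx^3  (order 3).
h: a_k = -3, -28, -27, -148/3, -120, -3542/15, -441, -256976/315, -1485, …
ICs: h(0) = -3, h′(0) = -28, h′′(0) = -54.

f: a_k = -3, -3, -6, -9, -15, -24, -39, -63, -102, …
g: a_k = 4, 0, -8, 0, 8/3, 0, -16/45, 0, 8/315, …
L₀ := lclm(L_f,L_g); ord L₀ ≤ 1+2.
Derive L from L₀ (diff closure).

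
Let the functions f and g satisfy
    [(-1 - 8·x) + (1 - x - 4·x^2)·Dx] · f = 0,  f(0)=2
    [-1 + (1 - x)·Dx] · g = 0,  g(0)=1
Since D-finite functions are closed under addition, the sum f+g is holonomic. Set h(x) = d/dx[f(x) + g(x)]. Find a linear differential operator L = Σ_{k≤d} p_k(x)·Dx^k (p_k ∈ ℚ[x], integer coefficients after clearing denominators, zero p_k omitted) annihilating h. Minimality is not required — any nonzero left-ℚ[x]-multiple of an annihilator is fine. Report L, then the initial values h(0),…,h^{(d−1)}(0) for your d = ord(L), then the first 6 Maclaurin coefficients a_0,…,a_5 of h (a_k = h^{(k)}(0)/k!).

L = (-6 - 96·x - 384·x^3 + 96·x^4) + (6 + 42·x - 24·x^2 + 144·x^3 - 372·x^4 + 96·x^5)·Dx + (-1 + 2·x - 9·x^2 + 24·x^3 + 28·x^4 - 60·x^5 + 16·x^6)·Dx^2  (order 2).
h: a_k = 3, 22, 57, 236, 655, 2178, …
ICs: h(0) = 3, h′(0) = 22.

f: a_k = 2, 2, 10, 18, 58, 130, …
g: a_k = 1, 1, 1, 1, 1, 1, …
h₀=f+g: left-lcm gives L₀, ord ≤ 2.
h₀' ⇒ L via d/dx closure of L₀.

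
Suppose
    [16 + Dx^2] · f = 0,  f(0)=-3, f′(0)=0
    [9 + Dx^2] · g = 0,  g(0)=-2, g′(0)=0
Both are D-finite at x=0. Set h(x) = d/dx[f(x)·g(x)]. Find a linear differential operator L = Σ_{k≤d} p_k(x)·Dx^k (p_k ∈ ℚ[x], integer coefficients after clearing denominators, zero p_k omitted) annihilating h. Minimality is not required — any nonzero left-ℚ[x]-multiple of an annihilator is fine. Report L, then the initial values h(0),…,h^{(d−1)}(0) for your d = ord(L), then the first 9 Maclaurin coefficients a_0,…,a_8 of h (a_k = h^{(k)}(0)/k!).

L = 49 + 50·Dx^2 + Dx^4  (order 4).
h: a_k = 0, -150, 0, 1201, 0, -11765/4, 0, 2882401/840, 0, …
ICs: h(0) = 0, h′(0) = -150, h′′(0) = 0, h′′′(0) = 7206.

f: a_k = -3, 0, 24, 0, -32, 0, 256/15, 0, -512/105, …
g: a_k = -2, 0, 9, 0, -27/4, 0, 81/40, 0, -729/2240, …
h₀=f·g: eliminate ⇒ L₀, order ≤ 2·2.
Derive L from L₀ (diff closure).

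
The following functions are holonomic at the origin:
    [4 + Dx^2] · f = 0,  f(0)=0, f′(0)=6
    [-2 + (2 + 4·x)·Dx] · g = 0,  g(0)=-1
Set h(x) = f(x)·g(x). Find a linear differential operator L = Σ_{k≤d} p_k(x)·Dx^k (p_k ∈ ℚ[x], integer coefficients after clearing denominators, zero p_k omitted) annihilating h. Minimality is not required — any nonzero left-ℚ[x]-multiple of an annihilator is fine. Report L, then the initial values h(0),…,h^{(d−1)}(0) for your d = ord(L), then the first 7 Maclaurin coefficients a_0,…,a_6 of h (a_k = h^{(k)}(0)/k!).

L = (7 + 16·x + 16·x^2) + (-2 - 4·x)·Dx + (1 + 4·x + 4·x^2)·Dx^2  (order 2).
h: a_k = 0, -6, -6, 7, 1, 19/20, -81/20, …
ICs: h(0) = 0, h′(0) = -6.

f: a_k = 0, 6, 0, -4, 0, 4/5, 0, …
g: a_k = -1, -1, 1/2, -1/2, 5/8, -7/8, 21/16, …
h₀=f·g: eliminate ⇒ L₀, order ≤ 2·1.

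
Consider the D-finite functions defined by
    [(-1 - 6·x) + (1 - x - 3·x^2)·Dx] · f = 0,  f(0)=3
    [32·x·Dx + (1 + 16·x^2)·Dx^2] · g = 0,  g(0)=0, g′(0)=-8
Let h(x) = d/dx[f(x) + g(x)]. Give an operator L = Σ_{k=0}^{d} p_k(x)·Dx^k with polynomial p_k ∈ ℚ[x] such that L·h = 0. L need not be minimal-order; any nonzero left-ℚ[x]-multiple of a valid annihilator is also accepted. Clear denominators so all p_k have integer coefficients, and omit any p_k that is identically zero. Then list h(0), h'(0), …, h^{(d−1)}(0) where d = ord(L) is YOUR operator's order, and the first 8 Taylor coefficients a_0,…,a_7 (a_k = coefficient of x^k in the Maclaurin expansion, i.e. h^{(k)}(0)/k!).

L = (-128 + 512·x + 10560·x^2 + 25344·x^3 + 95904·x^4 + 41472·x^6) + (37 + 208·x - 206·x^2 + 1476·x^3 + 24336·x^4 + 66528·x^5 + 6912·x^6 + 41472·x^7)·Dx + (-4 - 21·x - 198·x^2 - 90·x^3 - 1775·x^4 + 4080·x^5 + 6336·x^6 + 2304·x^7 + 6912·x^8)·Dx^2  (order 2).
h: a_k = -5, 24, 191, 228, -1448, 1746, 37325, 12192, …
ICs: h(0) = -5, h′(0) = 24.

f: a_k = 3, 3, 12, 21, 57, 120, 291, 651, …
g: a_k = 0, -8, 0, 128/3, 0, -2048/5, 0, 32768/7, …
Sum ⇒ L₀ = lclm(L_f,L_g) in ℚ(x)⟨Dx⟩.
h₀' ⇒ L via d/dx closure of L₀.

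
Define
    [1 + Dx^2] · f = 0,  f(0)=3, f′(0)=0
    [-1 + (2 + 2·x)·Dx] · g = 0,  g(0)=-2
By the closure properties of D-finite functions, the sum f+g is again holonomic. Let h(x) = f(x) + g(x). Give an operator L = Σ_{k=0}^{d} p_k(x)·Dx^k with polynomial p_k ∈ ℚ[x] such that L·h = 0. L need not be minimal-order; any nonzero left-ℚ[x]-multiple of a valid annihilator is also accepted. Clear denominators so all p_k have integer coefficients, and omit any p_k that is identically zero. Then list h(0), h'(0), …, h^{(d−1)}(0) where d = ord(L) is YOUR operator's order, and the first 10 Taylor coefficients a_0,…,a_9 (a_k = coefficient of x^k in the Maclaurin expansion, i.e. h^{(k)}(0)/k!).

L = (-7 - 8·x - 4·x^2) + (6 + 22·x + 24·x^2 + 8·x^3)·Dx + (-7 - 8·x - 4·x^2)·Dx^2 + (6 + 22·x + 24·x^2 + 8·x^3)·Dx^3  (order 3).
h: a_k = 1, -1, -5/4, -1/8, 13/64, -7/128, 283/7680, -33/1024, 45173/1720320, -715/32768, …
ICs: h(0) = 1, h′(0) = -1, h′′(0) = -5/2.

f: a_k = 3, 0, -3/2, 0, 1/8, 0, -1/240, 0, 1/13440, 0, …
g: a_k = -2, -1, 1/4, -1/8, 5/64, -7/128, 21/512, -33/1024, 429/16384, -715/32768, …
f+g: L₀ = lclm(L_f,L_g), ord ≤ 2+1.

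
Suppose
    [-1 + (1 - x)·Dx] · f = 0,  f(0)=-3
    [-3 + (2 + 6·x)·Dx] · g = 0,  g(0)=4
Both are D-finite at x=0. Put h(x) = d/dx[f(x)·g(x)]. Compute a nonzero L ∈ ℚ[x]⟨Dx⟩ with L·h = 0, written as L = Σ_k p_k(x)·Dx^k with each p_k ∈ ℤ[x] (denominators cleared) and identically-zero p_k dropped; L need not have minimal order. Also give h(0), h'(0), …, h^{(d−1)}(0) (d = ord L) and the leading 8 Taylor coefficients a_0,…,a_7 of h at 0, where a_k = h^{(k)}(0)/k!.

L = (11 + 90·x + 27·x^2) + (-10 - 26·x + 18·x^2 + 18·x^3)·Dx  (order 1).
h: a_k = -30, -33, -441/4, 39/8, -25125/64, 77481/128, -1154013/512, 5806263/1024, …
ICs: h(0) = -30.

f: a_k = -3, -3, -3, -3, -3, -3, -3, -3, …
g: a_k = 4, 6, -9/2, 27/4, -405/32, 1701/64, -15309/256, 72171/512, …
Sym-product of L_f,L_g gives L₀ (≤ ord 1).
h₀' ⇒ L via d/dx closure of L₀.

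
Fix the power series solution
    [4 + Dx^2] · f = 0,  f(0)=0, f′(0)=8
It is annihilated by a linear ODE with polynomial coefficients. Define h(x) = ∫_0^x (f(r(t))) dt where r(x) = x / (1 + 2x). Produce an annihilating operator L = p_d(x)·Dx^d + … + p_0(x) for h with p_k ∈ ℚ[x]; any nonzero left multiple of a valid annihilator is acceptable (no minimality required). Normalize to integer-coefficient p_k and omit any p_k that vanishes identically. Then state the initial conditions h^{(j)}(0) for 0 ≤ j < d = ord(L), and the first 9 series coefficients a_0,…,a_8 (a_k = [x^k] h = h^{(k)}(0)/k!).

f: a_k = 0, 8, 0, -16/3, 0, 16/15, 0, -32/315, 0, …
Substitute x→r, Dx→(1/r')Dx; clear ⇒ L₀.
h=∫h₀ ⇒ L = L₀·Dx.
L = 4·Dx + (4 + 24·x + 48·x^2 + 32·x^3)·Dx^2 + (1 + 8·x + 24·x^2 + 32·x^3 + 16·x^4)·Dx^3  (order 3).
h: a_k = 0, 0, 4, -16/3, 20/3, -32/5, 8/45, 160/7, -27724/315, …
ICs: h(0) = 0, h′(0) = 0, h′′(0) = 8.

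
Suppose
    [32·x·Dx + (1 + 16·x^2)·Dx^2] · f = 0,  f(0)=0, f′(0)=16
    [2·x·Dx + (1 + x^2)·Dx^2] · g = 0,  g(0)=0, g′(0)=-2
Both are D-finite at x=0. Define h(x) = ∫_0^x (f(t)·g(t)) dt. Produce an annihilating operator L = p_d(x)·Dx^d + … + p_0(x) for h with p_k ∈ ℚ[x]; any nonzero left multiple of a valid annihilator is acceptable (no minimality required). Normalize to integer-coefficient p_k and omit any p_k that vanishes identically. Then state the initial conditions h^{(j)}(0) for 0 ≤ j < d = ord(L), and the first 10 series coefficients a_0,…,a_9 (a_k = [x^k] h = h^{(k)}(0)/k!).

L = (-384·x - 10880·x^3 - 16384·x^5 + 34816·x^7 + 98304·x^9)·Dx^2 + (-68 - 3916·x^2 - 19584·x^4 - 14336·x^6 + 121856·x^8 + 147456·x^10)·Dx^3 + (-136·x - 2632·x^3 - 6528·x^5 + 16448·x^7 + 69632·x^9 + 49152·x^11)·Dx^4 + (-1 - 34·x^2 - 305·x^4 + 4880·x^8 + 8704·x^10 + 4096·x^12)·Dx^5  (order 5).
h: a_k = 0, 0, 0, -32/3, 0, 544/15, 0, -76576/315, 0, 2027488/945, …
ICs: h(0) = 0, h′(0) = 0, h′′(0) = 0, h′′′(0) = -64, h′′′′(0) = 0.

f: a_k = 0, 16, 0, -256/3, 0, 4096/5, 0, -65536/7, 0, 1048576/9, …
g: a_k = 0, -2, 0, 2/3, 0, -2/5, 0, 2/7, 0, -2/9, …
f·g: L₀ = L_f ⊗_s L_g, ord ≤ 2·2.
Integrate: L := L₀·Dx.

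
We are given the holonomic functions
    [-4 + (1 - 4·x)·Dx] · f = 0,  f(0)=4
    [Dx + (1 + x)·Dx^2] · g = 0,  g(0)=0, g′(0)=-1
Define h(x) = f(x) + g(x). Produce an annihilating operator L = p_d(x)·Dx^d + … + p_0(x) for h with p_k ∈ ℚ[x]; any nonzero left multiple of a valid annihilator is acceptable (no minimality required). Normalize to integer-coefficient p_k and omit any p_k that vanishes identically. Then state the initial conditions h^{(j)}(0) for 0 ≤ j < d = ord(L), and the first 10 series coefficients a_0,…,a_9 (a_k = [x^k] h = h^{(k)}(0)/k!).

L = (112 + 32·x)·Dx + (94 + 208·x + 64·x^2)·Dx^2 + (-9 + 23·x + 48·x^2 + 16·x^3)·Dx^3  (order 3).
h: a_k = 4, 15, 129/2, 767/3, 4097/4, 20479/5, 98305/6, 458751/7, 2097153/8, 9437183/9, …
ICs: h(0) = 4, h′(0) = 15, h′′(0) = 129.

f: a_k = 4, 16, 64, 256, 1024, 4096, 16384, 65536, 262144, 1048576, …
g: a_k = 0, -1, 1/2, -1/3, 1/4, -1/5, 1/6, -1/7, 1/8, -1/9, …
f+g: L₀ = lclm(L_f,L_g), ord ≤ 1+2.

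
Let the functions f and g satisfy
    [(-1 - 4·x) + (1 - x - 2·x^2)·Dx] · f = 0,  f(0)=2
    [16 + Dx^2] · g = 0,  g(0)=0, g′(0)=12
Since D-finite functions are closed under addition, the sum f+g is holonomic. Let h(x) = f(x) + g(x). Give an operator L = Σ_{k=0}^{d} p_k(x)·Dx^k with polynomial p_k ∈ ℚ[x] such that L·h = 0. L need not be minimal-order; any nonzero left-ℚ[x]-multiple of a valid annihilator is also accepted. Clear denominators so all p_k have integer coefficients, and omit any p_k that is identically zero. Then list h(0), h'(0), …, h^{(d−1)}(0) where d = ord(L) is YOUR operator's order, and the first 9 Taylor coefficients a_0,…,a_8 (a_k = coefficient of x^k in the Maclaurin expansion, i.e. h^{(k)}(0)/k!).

f: a_k = 2, 2, 6, 10, 22, 42, 86, 170, 342, …
g: a_k = 0, 12, 0, -32, 0, 128/5, 0, -1024/105, 0, …
L₀ := lclm(L_f,L_g); ord L₀ ≤ 1+2.
L = (368 + 1408·x - 256·x^2 + 512·x^3 + 2560·x^4 + 2048·x^5) + (-176 + 336·x + 384·x^2 - 1024·x^3 - 384·x^4 + 1536·x^5 + 1024·x^6)·Dx + (23 + 88·x - 16·x^2 + 32·x^3 + 160·x^4 + 128·x^5)·Dx^2 + (-11 + 21·x + 24·x^2 - 64·x^3 - 24·x^4 + 96·x^5 + 64·x^6)·Dx^3  (order 3).
h: a_k = 2, 14, 6, -22, 22, 338/5, 86, 16826/105, 342, …
ICs: h(0) = 2, h′(0) = 14, h′′(0) = 12.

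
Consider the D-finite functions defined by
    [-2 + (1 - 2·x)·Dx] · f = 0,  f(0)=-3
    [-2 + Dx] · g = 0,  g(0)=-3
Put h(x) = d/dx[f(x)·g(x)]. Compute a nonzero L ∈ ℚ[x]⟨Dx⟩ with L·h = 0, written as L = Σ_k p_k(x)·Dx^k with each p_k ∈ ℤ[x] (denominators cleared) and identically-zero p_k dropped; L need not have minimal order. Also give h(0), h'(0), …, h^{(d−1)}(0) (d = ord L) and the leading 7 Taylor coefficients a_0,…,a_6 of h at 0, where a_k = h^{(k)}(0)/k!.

f: a_k = -3, -6, -12, -24, -48, -96, -192, …
g: a_k = -3, -6, -6, -4, -2, -4/5, -4/15, …
Product ⇒ symmetric product L₀, ord ≤ 1.
Derive L from L₀ (diff closure).
L = (5 - 8·x + 4·x^2) + (-1 + 3·x - 2·x^2)·Dx  (order 1).
h: a_k = 36, 180, 576, 1560, 3912, 46968/5, 21920, …
ICs: h(0) = 36.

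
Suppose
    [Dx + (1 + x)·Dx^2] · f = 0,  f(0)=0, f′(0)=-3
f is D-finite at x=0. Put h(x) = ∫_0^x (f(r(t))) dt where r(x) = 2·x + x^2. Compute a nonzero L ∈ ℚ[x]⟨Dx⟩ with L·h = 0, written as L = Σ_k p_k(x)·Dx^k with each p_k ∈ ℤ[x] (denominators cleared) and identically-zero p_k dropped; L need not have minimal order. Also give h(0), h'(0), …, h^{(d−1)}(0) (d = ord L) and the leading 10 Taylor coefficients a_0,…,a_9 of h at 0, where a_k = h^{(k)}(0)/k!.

L = Dx^2 + (1 + x)·Dx^3  (order 3).
h: a_k = 0, 0, -3, 1, -1/2, 3/10, -1/5, 1/7, -3/28, 1/12, …
ICs: h(0) = 0, h′(0) = 0, h′′(0) = -6.

f: a_k = 0, -3, 3/2, -1, 3/4, -3/5, 1/2, -3/7, 3/8, -1/3, …
Change of var in L_f (x↦r) gives L₀.
∫: right-multiply L₀ by Dx.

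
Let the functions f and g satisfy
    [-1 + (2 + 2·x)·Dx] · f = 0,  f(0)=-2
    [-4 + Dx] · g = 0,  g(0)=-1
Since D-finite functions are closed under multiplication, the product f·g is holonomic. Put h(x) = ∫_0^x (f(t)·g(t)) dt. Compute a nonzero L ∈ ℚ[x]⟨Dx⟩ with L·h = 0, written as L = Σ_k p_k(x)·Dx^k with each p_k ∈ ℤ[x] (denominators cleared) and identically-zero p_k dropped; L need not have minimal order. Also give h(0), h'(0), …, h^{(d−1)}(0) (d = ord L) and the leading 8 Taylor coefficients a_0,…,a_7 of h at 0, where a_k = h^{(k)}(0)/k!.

L = (-9 - 8·x)·Dx + (2 + 2·x)·Dx^2  (order 2).
h: a_k = 0, 2, 9/2, 79/12, 683/96, 1947/320, 49553/11520, 417727/161280, …
ICs: h(0) = 0, h′(0) = 2.

f: a_k = -2, -1, 1/4, -1/8, 5/64, -7/128, 21/512, -33/1024, …
g: a_k = -1, -4, -8, -32/3, -32/3, -128/15, -256/45, -1024/315, …
Sym-product of L_f,L_g gives L₀ (≤ ord 1).
h=∫₀ˣh₀: take L = L₀·Dx.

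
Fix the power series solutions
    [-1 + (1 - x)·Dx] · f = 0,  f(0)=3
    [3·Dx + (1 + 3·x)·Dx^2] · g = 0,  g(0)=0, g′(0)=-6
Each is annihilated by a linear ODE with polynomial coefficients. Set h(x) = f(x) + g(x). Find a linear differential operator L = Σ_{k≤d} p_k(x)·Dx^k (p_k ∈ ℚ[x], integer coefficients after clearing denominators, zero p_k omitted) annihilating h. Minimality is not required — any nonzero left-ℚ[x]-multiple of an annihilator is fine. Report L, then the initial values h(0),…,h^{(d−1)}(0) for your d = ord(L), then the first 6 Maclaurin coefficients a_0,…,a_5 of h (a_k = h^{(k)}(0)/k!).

f: a_k = 3, 3, 3, 3, 3, 3, …
g: a_k = 0, -6, 9, -18, 81/2, -486/5, …
f+g: L₀ = lclm(L_f,L_g), ord ≤ 1+2.
L = (54 + 18·x)·Dx + (-12 + 72·x + 36·x^2)·Dx^2 + (-5 - 13·x + 9·x^2 + 9·x^3)·Dx^3  (order 3).
h: a_k = 3, -3, 12, -15, 87/2, -471/5, …
ICs: h(0) = 3, h′(0) = -3, h′′(0) = 24.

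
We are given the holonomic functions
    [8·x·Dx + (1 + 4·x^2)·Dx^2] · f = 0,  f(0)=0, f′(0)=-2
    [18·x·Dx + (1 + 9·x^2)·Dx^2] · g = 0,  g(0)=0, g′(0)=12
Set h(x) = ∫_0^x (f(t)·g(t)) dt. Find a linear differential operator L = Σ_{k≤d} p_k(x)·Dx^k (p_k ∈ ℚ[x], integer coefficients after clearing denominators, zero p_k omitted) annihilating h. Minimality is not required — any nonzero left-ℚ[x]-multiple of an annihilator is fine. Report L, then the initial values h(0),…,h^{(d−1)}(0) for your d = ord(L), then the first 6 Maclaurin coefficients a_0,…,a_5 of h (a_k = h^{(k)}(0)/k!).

f: a_k = 0, -2, 0, 8/3, 0, -32/5, …
g: a_k = 0, 12, 0, -36, 0, 972/5, …
Sym-product of L_f,L_g gives L₀ (≤ ord 4).
h=∫₀ˣh₀: take L = L₀·Dx.
L = (-864·x - 18720·x^3 - 82944·x^5 + 134784·x^7 + 1119744·x^9)·Dx^2 + (-52 - 3036·x^2 - 33696·x^4 - 72576·x^6 + 471744·x^8 + 1679616·x^10)·Dx^3 + (-104·x - 2072·x^3 - 11232·x^5 + 13968·x^7 + 269568·x^9 + 559872·x^11)·Dx^4 + (-1 - 26·x^2 - 205·x^4 + 7380·x^8 + 33696·x^10 + 46656·x^12)·Dx^5  (order 5).
h: a_k = 0, 0, 0, -8, 0, 104/5, …
ICs: h(0) = 0, h′(0) = 0, h′′(0) = 0, h′′′(0) = -48, h′′′′(0) = 0.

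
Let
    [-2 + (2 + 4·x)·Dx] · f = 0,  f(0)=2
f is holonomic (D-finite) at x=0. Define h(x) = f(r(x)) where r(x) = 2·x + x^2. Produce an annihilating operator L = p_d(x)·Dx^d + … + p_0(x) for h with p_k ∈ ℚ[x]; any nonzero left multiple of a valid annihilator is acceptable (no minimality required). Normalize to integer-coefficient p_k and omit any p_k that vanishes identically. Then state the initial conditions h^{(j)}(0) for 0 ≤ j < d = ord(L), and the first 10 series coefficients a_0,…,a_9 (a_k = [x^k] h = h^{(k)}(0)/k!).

L = (-2 - 2·x) + (1 + 4·x + 2·x^2)·Dx  (order 1).
h: a_k = 2, 4, -2, 4, -9, 22, -57, 154, -1717/4, 2451/2, …
ICs: h(0) = 2.

f: a_k = 2, 2, -1, 1, -5/4, 7/4, -21/8, 33/8, -429/64, 715/64, …
Change of var in L_f (x↦r) gives L₀.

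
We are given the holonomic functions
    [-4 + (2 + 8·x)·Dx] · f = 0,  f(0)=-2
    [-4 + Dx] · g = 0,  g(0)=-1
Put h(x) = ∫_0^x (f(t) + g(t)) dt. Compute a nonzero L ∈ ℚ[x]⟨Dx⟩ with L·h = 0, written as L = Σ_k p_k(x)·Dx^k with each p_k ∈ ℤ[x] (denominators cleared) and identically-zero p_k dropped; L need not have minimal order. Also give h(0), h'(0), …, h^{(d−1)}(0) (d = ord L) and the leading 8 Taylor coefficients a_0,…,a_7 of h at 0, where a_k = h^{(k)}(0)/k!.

L = (24 + 64·x)·Dx + (-10 - 64·x - 128·x^2)·Dx^2 + (1 + 12·x + 32·x^2)·Dx^3  (order 3).
h: a_k = 0, -3, -4, -4/3, -14/3, 28/15, -484/45, 7304/315, …
ICs: h(0) = 0, h′(0) = -3, h′′(0) = -8.

f: a_k = -2, -4, 4, -8, 20, -56, 168, -528, …
g: a_k = -1, -4, -8, -32/3, -32/3, -128/15, -256/45, -1024/315, …
h₀=f+g: left-lcm gives L₀, ord ≤ 2.
h=∫₀ˣh₀: take L = L₀·Dx.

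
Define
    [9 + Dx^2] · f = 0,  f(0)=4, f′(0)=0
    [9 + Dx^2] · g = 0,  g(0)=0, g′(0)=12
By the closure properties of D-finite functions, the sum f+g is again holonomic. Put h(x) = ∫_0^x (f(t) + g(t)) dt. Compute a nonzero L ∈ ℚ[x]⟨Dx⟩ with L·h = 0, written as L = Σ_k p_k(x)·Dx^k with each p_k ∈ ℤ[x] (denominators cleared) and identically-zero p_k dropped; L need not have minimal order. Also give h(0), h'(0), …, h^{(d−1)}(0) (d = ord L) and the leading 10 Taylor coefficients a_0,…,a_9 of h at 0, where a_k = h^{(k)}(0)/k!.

f: a_k = 4, 0, -18, 0, 27/2, 0, -81/20, 0, 729/1120, 0, …
g: a_k = 0, 12, 0, -18, 0, 81/10, 0, -243/140, 0, 243/1120, …
Weyl lclm of L_f,L_g ⇒ L₀ (ord ≤ 4).
h=∫₀ˣh₀: take L = L₀·Dx.
L = 9·Dx + Dx^3  (order 3).
h: a_k = 0, 4, 6, -6, -9/2, 27/10, 27/20, -81/140, -243/1120, 81/1120, …
ICs: h(0) = 0, h′(0) = 4, h′′(0) = 12.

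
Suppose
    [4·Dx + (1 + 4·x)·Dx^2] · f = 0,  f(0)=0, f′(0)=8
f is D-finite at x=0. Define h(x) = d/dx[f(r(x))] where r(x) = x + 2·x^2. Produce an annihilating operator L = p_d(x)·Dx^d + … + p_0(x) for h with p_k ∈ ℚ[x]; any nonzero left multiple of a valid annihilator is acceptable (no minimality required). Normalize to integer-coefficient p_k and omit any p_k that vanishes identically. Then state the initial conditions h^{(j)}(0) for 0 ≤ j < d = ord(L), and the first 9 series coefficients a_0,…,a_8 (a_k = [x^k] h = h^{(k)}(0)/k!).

L = (16·x + 32·x^2) + (1 + 8·x + 24·x^2 + 32·x^3)·Dx  (order 1).
h: a_k = 8, 0, -64, 256, -512, 0, 4096, -16384, 32768, …
ICs: h(0) = 8.

f: a_k = 0, 8, -16, 128/3, -128, 2048/5, -4096/3, 32768/7, -16384, …
f∘r: x↦r, Dx↦Dx/r' in L_f ⇒ L₀.
h=h₀': d/dx-closure on L₀ ⇒ L.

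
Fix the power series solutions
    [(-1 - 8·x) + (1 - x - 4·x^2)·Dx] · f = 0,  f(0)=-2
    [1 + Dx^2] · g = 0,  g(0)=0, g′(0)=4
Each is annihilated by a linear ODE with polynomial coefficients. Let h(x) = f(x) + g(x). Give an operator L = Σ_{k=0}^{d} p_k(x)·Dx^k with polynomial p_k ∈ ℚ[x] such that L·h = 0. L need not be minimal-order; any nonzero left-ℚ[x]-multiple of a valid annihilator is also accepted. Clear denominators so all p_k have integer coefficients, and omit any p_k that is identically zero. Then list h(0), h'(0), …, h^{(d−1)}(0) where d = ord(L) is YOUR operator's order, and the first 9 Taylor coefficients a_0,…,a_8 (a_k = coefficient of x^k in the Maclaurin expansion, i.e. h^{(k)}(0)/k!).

L = (55 + 486·x + 553·x^2 + 1488·x^3 + 80·x^4 + 128·x^5) + (-11 - 11·x - 23·x^2 + 169·x^3 + 348·x^4 + 48·x^5 + 64·x^6)·Dx + (55 + 486·x + 553·x^2 + 1488·x^3 + 80·x^4 + 128·x^5)·Dx^2 + (-11 - 11·x - 23·x^2 + 169·x^3 + 348·x^4 + 48·x^5 + 64·x^6)·Dx^3  (order 3).
h: a_k = -2, 2, -10, -56/3, -58, -3899/30, -362, -1111321/1260, -2330, …
ICs: h(0) = -2, h′(0) = 2, h′′(0) = -20.

f: a_k = -2, -2, -10, -18, -58, -130, -362, -882, -2330, …
g: a_k = 0, 4, 0, -2/3, 0, 1/30, 0, -1/1260, 0, …
f+g: L₀ = lclm(L_f,L_g), ord ≤ 1+2.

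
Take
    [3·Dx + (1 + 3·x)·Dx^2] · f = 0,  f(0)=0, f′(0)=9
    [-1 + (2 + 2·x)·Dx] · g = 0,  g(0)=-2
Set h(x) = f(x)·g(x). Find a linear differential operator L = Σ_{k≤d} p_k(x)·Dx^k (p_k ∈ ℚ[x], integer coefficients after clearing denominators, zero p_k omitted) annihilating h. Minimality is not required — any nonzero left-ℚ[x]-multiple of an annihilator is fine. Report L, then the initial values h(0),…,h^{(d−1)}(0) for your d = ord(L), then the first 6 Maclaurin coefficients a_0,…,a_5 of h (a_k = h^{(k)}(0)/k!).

f: a_k = 0, 9, -27/2, 27, -243/4, 729/5, …
g: a_k = -2, -1, 1/4, -1/8, 5/64, -7/128, …
Product ⇒ symmetric product L₀, ord ≤ 2.
L = (-3 + 3·x) + (8 + 8·x)·Dx + (4 + 20·x + 28·x^2 + 12·x^3)·Dx^2  (order 2).
h: a_k = 0, -18, 18, -153/4, 90, -70947/320, …
ICs: h(0) = 0, h′(0) = -18.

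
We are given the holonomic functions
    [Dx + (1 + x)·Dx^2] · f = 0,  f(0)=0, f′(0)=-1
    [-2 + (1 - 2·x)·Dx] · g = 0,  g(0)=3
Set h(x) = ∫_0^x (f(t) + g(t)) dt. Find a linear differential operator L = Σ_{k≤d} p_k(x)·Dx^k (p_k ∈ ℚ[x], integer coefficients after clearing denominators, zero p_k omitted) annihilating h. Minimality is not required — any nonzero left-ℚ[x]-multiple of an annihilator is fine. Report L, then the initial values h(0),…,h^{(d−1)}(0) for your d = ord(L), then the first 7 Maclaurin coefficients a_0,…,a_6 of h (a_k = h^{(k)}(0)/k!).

L = (-32 - 8·x)·Dx^2 + (-22 - 56·x - 16·x^2)·Dx^3 + (5 - 3·x - 12·x^2 - 4·x^3)·Dx^4  (order 4).
h: a_k = 0, 3, 5/2, 25/6, 71/12, 193/20, 479/30, …
ICs: h(0) = 0, h′(0) = 3, h′′(0) = 5, h′′′(0) = 25.

f: a_k = 0, -1, 1/2, -1/3, 1/4, -1/5, 1/6, …
g: a_k = 3, 6, 12, 24, 48, 96, 192, …
f+g: L₀ = lclm(L_f,L_g), ord ≤ 2+1.
h=∫₀ˣh₀: take L = L₀·Dx.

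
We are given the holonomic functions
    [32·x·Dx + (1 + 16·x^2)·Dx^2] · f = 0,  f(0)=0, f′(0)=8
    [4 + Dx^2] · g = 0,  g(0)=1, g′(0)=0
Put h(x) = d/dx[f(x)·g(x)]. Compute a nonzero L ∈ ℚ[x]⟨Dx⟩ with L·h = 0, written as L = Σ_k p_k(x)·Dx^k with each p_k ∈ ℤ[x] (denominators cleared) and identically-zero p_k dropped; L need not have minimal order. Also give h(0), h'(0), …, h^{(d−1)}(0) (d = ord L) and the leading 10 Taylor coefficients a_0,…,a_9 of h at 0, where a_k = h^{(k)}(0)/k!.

f: a_k = 0, 8, 0, -128/3, 0, 2048/5, 0, -32768/7, 0, 524288/9, …
g: a_k = 1, 0, -2, 0, 2/3, 0, -4/45, 0, 2/315, 0, …
f·g: L₀ = L_f ⊗_s L_g, ord ≤ 2·2.
h=h₀': d/dx-closure on L₀ ⇒ L.
L = (62288 + 2213376·x^2 + 73428992·x^4 + 58982400·x^6 + 3145728·x^8 - 167772160·x^10 + 268435456·x^12) + (35072·x + 2871296·x^3 + 39976960·x^5 + 52428800·x^7 + 83886080·x^9 + 268435456·x^11)·Dx + (15912 + 579328·x^2 + 18954240·x^4 + 19529728·x^6 + 9961472·x^8 - 16777216·x^10 + 134217728·x^12)·Dx^2 + (8768·x + 717824·x^3 + 9994240·x^5 + 13107200·x^7 + 20971520·x^9 + 67108864·x^11)·Dx^3 + (85 + 6496·x^2 + 149248·x^4 + 1196032·x^6 + 2293760·x^8 + 6291456·x^10 + 16777216·x^12)·Dx^4  (order 4).
h: a_k = 8, 0, -176, 0, 7504/3, 0, -1741792/45, 0, 12831856/21, 0, …
ICs: h(0) = 8, h′(0) = 0, h′′(0) = -352, h′′′(0) = 0.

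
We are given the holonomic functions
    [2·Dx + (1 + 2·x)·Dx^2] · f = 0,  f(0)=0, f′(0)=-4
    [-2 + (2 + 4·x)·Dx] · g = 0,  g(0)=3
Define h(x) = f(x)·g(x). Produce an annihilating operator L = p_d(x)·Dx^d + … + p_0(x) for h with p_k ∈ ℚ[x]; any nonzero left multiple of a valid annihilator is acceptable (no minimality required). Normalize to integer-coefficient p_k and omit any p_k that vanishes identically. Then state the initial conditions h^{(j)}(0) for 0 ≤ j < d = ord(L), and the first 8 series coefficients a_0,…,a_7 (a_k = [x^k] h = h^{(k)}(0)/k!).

f: a_k = 0, -4, 4, -16/3, 8, -64/5, 64/3, -256/7, …
g: a_k = 3, 3, -3/2, 3/2, -15/8, 21/8, -63/16, 99/16, …
L₀ := L_f ⊗_s L_g (sym. prod.), ord ≤ 2.
L = 1 + (1 + 4·x + 4·x^2)·Dx^2  (order 2).
h: a_k = 0, -12, 0, 2, -4, 71/10, -62/5, 3043/140, …
ICs: h(0) = 0, h′(0) = -12.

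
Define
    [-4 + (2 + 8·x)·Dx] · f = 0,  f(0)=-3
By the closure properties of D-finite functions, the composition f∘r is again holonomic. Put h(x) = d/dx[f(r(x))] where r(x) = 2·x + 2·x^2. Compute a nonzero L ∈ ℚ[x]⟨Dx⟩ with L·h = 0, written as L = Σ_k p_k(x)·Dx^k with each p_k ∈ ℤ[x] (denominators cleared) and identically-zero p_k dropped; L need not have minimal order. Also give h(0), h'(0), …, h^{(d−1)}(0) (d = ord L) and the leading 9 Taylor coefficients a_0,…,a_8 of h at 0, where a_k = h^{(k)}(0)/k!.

L = -2 + (-1 - 10·x - 24·x^2 - 16·x^3)·Dx  (order 1).
h: a_k = -12, 24, -144, 864, -5280, 32832, -206976, 1318656, -8470656, …
ICs: h(0) = -12.

f: a_k = -3, -6, 6, -12, 30, -84, 252, -792, 2574, …
Change of var in L_f (x↦r) gives L₀.
h=h₀': d/dx-closure on L₀ ⇒ L.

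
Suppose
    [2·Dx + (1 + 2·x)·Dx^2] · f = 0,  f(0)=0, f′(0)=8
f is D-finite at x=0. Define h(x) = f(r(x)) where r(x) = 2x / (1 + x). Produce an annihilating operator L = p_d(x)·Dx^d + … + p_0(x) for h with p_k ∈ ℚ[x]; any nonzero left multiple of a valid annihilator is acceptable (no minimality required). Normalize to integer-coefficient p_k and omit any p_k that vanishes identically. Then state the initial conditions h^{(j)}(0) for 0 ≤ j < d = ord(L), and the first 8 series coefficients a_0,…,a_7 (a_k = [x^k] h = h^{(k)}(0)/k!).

f: a_k = 0, 8, -8, 32/3, -16, 128/5, -128/3, 512/7, …
Change of var in L_f (x↦r) gives L₀.
L = (6 + 10·x)·Dx + (1 + 6·x + 5·x^2)·Dx^2  (order 2).
h: a_k = 0, 16, -48, 496/3, -624, 12496/5, -10416, 312496/7, …
ICs: h(0) = 0, h′(0) = 16.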